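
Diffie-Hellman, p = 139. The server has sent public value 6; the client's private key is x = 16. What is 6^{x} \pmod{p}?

Shared key K = 6^16 mod 139.
6^1 ≡ 6 (mod 139)
6^2 = (6^1)^2 ≡ 6^2 = 36 ≡ 36 (mod 139)
6^4 = (6^2)^2 ≡ 36^2 = 1296 ≡ 45 (mod 139)
6^8 = (6^4)^2 ≡ 45^2 = 2025 ≡ 79 (mod 139)
6^16 = (6^8)^2 ≡ 79^2 = 6241 ≡ 125 (mod 139)

125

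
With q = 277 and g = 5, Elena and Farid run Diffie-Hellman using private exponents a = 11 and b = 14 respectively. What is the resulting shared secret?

22

Farid sends B = g^b mod q = 5^14 mod 277.
5^1 ≡ 5 (mod 277)
5^2 = (5^1)^2 ≡ 5^2 = 25 ≡ 25 (mod 277)
5^4 = (5^2)^2 ≡ 25^2 = 625 ≡ 71 (mod 277)
5^8 = (5^4)^2 ≡ 71^2 = 5041 ≡ 55 (mod 277)
5^14 = 5^8 · 5^4 · 5^2 ≡ 55 · 71 · 25 ≡ 121 (mod 277).
So B = 121. Elena then computes K = B^a mod q = 121^11 mod 277.
121^1 ≡ 121 (mod 277)
121^2 = (121^1)^2 ≡ 121^2 = 14641 ≡ 237 (mod 277)
121^4 = (121^2)^2 ≡ 237^2 = 56169 ≡ 215 (mod 277)
121^8 = (121^4)^2 ≡ 215^2 = 46225 ≡ 243 (mod 277)
121^11 = 121^8 · 121^2 · 121^1 ≡ 243 · 237 · 121 ≡ 22 (mod 277).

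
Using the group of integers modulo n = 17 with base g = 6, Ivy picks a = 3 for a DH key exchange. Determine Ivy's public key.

Public value = 6^3 (mod 17).
6^1 ≡ 6 (mod 17)
6^2 = (6^1)^2 ≡ 6^2 = 36 ≡ 2 (mod 17)
6^3 = 6^2 · 6^1 ≡ 2 · 6 ≡ 12 (mod 17).

12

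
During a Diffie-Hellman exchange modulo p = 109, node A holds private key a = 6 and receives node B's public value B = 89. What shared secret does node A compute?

Shared key K = 89^6 mod 109.
89^1 ≡ 89 (mod 109)
89^2 = (89^1)^2 ≡ 89^2 = 7921 ≡ 73 (mod 109)
89^4 = (89^2)^2 ≡ 73^2 = 5329 ≡ 97 (mod 109)
89^6 = 89^4 · 89^2 ≡ 97 · 73 ≡ 105 (mod 109).

105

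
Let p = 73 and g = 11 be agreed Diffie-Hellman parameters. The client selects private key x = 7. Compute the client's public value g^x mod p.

Public value = 11^7 mod 73.
11^1 ≡ 11 (mod 73)
11^2 = (11^1)^2 ≡ 11^2 = 121 ≡ 48 (mod 73)
11^4 = (11^2)^2 ≡ 48^2 = 2304 ≡ 41 (mod 73)
11^7 = 11^4 · 11^2 · 11^1 ≡ 41 · 48 · 11 ≡ 40 (mod 73).

40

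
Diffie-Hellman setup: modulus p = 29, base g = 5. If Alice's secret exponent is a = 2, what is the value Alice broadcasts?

Public value = 5^2 (mod 29).
5^1 ≡ 5 (mod 29)
5^2 = (5^1)^2 ≡ 5^2 = 25 ≡ 25 (mod 29)

25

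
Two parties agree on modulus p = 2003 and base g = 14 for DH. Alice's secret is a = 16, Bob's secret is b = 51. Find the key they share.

Alice sends A = g^a mod p = 14^16 mod 2003.
14^1 ≡ 14 (mod 2003)
14^2 = (14^1)^2 ≡ 14^2 = 196 ≡ 196 (mod 2003)
14^4 = (14^2)^2 ≡ 196^2 = 38416 ≡ 359 (mod 2003)
14^8 = (14^4)^2 ≡ 359^2 = 128881 ≡ 689 (mod 2003)
14^16 = (14^8)^2 ≡ 689^2 = 474721 ≡ 10 (mod 2003)
So A = 10. Bob then computes K = A^b mod p = 10^51 mod 2003.
10^1 ≡ 10 (mod 2003)
10^2 = (10^1)^2 ≡ 10^2 = 100 ≡ 100 (mod 2003)
10^4 = (10^2)^2 ≡ 100^2 = 10000 ≡ 1988 (mod 2003)
10^8 = (10^4)^2 ≡ 1988^2 = 3952144 ≡ 225 (mod 2003)
10^16 = (10^8)^2 ≡ 225^2 = 50625 ≡ 550 (mod 2003)
10^32 = (10^16)^2 ≡ 550^2 = 302500 ≡ 47 (mod 2003)
10^51 = 10^32 · 10^16 · 10^2 · 10^1 ≡ 47 · 550 · 100 · 10 ≡ 1285 (mod 2003).

1285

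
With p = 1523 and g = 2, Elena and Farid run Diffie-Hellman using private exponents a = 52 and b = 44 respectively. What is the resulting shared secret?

1491

Elena sends A = g^a mod p = 2^52 mod 1523.
2^1 ≡ 2 (mod 1523)
2^2 = (2^1)^2 ≡ 2^2 = 4 ≡ 4 (mod 1523)
2^4 = (2^2)^2 ≡ 4^2 = 16 ≡ 16 (mod 1523)
2^8 = (2^4)^2 ≡ 16^2 = 256 ≡ 256 (mod 1523)
2^16 = (2^8)^2 ≡ 256^2 = 65536 ≡ 47 (mod 1523)
2^32 = (2^16)^2 ≡ 47^2 = 2209 ≡ 686 (mod 1523)
2^52 = 2^32 · 2^16 · 2^4 ≡ 686 · 47 · 16 ≡ 1098 (mod 1523).
So A = 1098. Farid then computes K = A^b mod p = 1098^44 mod 1523.
1098^1 ≡ 1098 (mod 1523)
1098^2 = (1098^1)^2 ≡ 1098^2 = 1205604 ≡ 911 (mod 1523)
1098^4 = (1098^2)^2 ≡ 911^2 = 829921 ≡ 1409 (mod 1523)
1098^8 = (1098^4)^2 ≡ 1409^2 = 1985281 ≡ 812 (mod 1523)
1098^16 = (1098^8)^2 ≡ 812^2 = 659344 ≡ 1408 (mod 1523)
1098^32 = (1098^16)^2 ≡ 1408^2 = 1982464 ≡ 1041 (mod 1523)
1098^44 = 1098^32 · 1098^8 · 1098^4 ≡ 1041 · 812 · 1409 ≡ 1491 (mod 1523).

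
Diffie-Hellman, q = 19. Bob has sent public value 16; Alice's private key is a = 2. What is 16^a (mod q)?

9

Shared key K = 16^2 mod 19.
16^1 ≡ 16 (mod 19)
16^2 = (16^1)^2 ≡ 16^2 = 256 ≡ 9 (mod 19)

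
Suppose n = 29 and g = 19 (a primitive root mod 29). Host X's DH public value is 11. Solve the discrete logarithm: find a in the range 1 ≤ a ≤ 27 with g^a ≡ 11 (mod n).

9

Try successive powers of 19 modulo 29:
19^1 ≡ 19
19^2 ≡ 13
19^3 ≡ 15
19^4 ≡ 24
19^5 ≡ 21
19^6 ≡ 22
19^7 ≡ 12
19^8 ≡ 25
19^9 ≡ 11
Found: a = 9.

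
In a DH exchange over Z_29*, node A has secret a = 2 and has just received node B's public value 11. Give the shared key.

5

Shared key K = 11^2 mod 29.
11^1 ≡ 11 (mod 29)
11^2 = (11^1)^2 ≡ 11^2 = 121 ≡ 5 (mod 29)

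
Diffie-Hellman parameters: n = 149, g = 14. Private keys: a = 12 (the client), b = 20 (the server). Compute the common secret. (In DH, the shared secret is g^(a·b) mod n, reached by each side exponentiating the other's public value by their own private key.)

The client sends A = g^a mod n = 14^12 mod 149.
14^1 ≡ 14 (mod 149)
14^2 = (14^1)^2 ≡ 14^2 = 196 ≡ 47 (mod 149)
14^4 = (14^2)^2 ≡ 47^2 = 2209 ≡ 123 (mod 149)
14^8 = (14^4)^2 ≡ 123^2 = 15129 ≡ 80 (mod 149)
14^12 = 14^8 · 14^4 ≡ 80 · 123 ≡ 6 (mod 149).
So A = 6. The server then computes K = A^b mod n = 6^20 mod 149.
6^1 ≡ 6 (mod 149)
6^2 = (6^1)^2 ≡ 6^2 = 36 ≡ 36 (mod 149)
6^4 = (6^2)^2 ≡ 36^2 = 1296 ≡ 104 (mod 149)
6^8 = (6^4)^2 ≡ 104^2 = 10816 ≡ 88 (mod 149)
6^16 = (6^8)^2 ≡ 88^2 = 7744 ≡ 145 (mod 149)
6^20 = 6^16 · 6^4 ≡ 145 · 104 ≡ 31 (mod 149).

31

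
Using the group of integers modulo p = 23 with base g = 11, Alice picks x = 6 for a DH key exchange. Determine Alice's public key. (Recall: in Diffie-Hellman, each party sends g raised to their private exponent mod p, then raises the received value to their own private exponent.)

9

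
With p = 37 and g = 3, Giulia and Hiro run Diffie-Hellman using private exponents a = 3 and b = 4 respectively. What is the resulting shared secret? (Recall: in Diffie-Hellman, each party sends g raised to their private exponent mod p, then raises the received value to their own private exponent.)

10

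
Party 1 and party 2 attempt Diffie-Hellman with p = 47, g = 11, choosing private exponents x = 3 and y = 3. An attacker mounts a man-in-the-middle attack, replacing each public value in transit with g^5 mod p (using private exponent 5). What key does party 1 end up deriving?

43

Party 1 receives an attacker's public value M = 11^5 mod 47 instead of the honest one.
11^1 ≡ 11 (mod 47)
11^2 = (11^1)^2 ≡ 11^2 = 121 ≡ 27 (mod 47)
11^4 = (11^2)^2 ≡ 27^2 = 729 ≡ 24 (mod 47)
11^5 = 11^4 · 11^1 ≡ 24 · 11 ≡ 29 (mod 47).
So M = 29. Party 1 computes K = M^3 mod 47.
29^1 ≡ 29 (mod 47)
29^2 = (29^1)^2 ≡ 29^2 = 841 ≡ 42 (mod 47)
29^3 = 29^2 · 29^1 ≡ 42 · 29 ≡ 43 (mod 47).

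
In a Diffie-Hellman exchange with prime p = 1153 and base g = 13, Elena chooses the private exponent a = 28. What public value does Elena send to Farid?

954

Public value = 13^{28} \pmod{1153}.
13^1 ≡ 13 (mod 1153)
13^2 = (13^1)^2 ≡ 13^2 = 169 ≡ 169 (mod 1153)
13^4 = (13^2)^2 ≡ 169^2 = 28561 ≡ 889 (mod 1153)
13^8 = (13^4)^2 ≡ 889^2 = 790321 ≡ 516 (mod 1153)
13^16 = (13^8)^2 ≡ 516^2 = 266256 ≡ 1066 (mod 1153)
13^28 = 13^16 · 13^8 · 13^4 ≡ 1066 · 516 · 889 ≡ 954 (mod 1153).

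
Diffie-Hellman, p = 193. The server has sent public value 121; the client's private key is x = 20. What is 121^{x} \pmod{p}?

43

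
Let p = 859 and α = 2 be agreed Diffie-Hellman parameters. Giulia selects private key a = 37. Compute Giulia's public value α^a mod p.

593

Public value = 2^37 mod 859.
2^1 ≡ 2 (mod 859)
2^2 = (2^1)^2 ≡ 2^2 = 4 ≡ 4 (mod 859)
2^4 = (2^2)^2 ≡ 4^2 = 16 ≡ 16 (mod 859)
2^8 = (2^4)^2 ≡ 16^2 = 256 ≡ 256 (mod 859)
2^16 = (2^8)^2 ≡ 256^2 = 65536 ≡ 252 (mod 859)
2^32 = (2^16)^2 ≡ 252^2 = 63504 ≡ 797 (mod 859)
2^37 = 2^32 · 2^4 · 2^1 ≡ 797 · 16 · 2 ≡ 593 (mod 859).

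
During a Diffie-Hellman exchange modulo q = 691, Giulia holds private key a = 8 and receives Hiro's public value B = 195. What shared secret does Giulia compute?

379

Shared key K = 195^8 mod 691.
195^1 ≡ 195 (mod 691)
195^2 = (195^1)^2 ≡ 195^2 = 38025 ≡ 20 (mod 691)
195^4 = (195^2)^2 ≡ 20^2 = 400 ≡ 400 (mod 691)
195^8 = (195^4)^2 ≡ 400^2 = 160000 ≡ 379 (mod 691)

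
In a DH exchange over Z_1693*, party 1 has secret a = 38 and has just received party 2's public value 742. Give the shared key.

Shared key K = 742^38 mod 1693.
742^1 ≡ 742 (mod 1693)
742^2 = (742^1)^2 ≡ 742^2 = 550564 ≡ 339 (mod 1693)
742^4 = (742^2)^2 ≡ 339^2 = 114921 ≡ 1490 (mod 1693)
742^8 = (742^4)^2 ≡ 1490^2 = 2220100 ≡ 577 (mod 1693)
742^16 = (742^8)^2 ≡ 577^2 = 332929 ≡ 1101 (mod 1693)
742^32 = (742^16)^2 ≡ 1101^2 = 1212201 ≡ 13 (mod 1693)
742^38 = 742^32 · 742^4 · 742^2 ≡ 13 · 1490 · 339 ≡ 976 (mod 1693).

976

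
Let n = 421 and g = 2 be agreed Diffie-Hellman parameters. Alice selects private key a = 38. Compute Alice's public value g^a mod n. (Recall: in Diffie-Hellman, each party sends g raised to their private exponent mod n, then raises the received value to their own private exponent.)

241

Public value = 2^38 mod 421.
2^1 ≡ 2 (mod 421)
2^2 = (2^1)^2 ≡ 2^2 = 4 ≡ 4 (mod 421)
2^4 = (2^2)^2 ≡ 4^2 = 16 ≡ 16 (mod 421)
2^8 = (2^4)^2 ≡ 16^2 = 256 ≡ 256 (mod 421)
2^16 = (2^8)^2 ≡ 256^2 = 65536 ≡ 281 (mod 421)
2^32 = (2^16)^2 ≡ 281^2 = 78961 ≡ 234 (mod 421)
2^38 = 2^32 · 2^4 · 2^2 ≡ 234 · 16 · 4 ≡ 241 (mod 421).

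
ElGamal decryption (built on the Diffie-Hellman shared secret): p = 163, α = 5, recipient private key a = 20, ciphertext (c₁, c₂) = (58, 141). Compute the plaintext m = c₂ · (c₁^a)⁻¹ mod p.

28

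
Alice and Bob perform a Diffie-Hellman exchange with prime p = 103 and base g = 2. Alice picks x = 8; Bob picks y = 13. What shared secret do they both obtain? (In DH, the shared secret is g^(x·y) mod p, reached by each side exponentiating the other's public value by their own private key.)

Alice sends A = g^x mod p = 2^8 mod 103.
2^1 ≡ 2 (mod 103)
2^2 = (2^1)^2 ≡ 2^2 = 4 ≡ 4 (mod 103)
2^4 = (2^2)^2 ≡ 4^2 = 16 ≡ 16 (mod 103)
2^8 = (2^4)^2 ≡ 16^2 = 256 ≡ 50 (mod 103)
So A = 50. Bob then computes K = A^y mod p = 50^13 mod 103.
50^1 ≡ 50 (mod 103)
50^2 = (50^1)^2 ≡ 50^2 = 2500 ≡ 28 (mod 103)
50^4 = (50^2)^2 ≡ 28^2 = 784 ≡ 63 (mod 103)
50^8 = (50^4)^2 ≡ 63^2 = 3969 ≡ 55 (mod 103)
50^13 = 50^8 · 50^4 · 50^1 ≡ 55 · 63 · 50 ≡ 4 (mod 103).

4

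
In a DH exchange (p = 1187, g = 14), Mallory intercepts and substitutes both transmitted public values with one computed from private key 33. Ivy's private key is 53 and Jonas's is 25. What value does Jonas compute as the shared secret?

Jonas receives Mallory's public value M = 14^33 mod 1187 instead of the honest one.
14^1 ≡ 14 (mod 1187)
14^2 = (14^1)^2 ≡ 14^2 = 196 ≡ 196 (mod 1187)
14^4 = (14^2)^2 ≡ 196^2 = 38416 ≡ 432 (mod 1187)
14^8 = (14^4)^2 ≡ 432^2 = 186624 ≡ 265 (mod 1187)
14^16 = (14^8)^2 ≡ 265^2 = 70225 ≡ 192 (mod 1187)
14^32 = (14^16)^2 ≡ 192^2 = 36864 ≡ 67 (mod 1187)
14^33 = 14^32 · 14^1 ≡ 67 · 14 ≡ 938 (mod 1187).
So M = 938. Jonas computes K = M^25 mod 1187.
938^1 ≡ 938 (mod 1187)
938^2 = (938^1)^2 ≡ 938^2 = 879844 ≡ 277 (mod 1187)
938^4 = (938^2)^2 ≡ 277^2 = 76729 ≡ 761 (mod 1187)
938^8 = (938^4)^2 ≡ 761^2 = 579121 ≡ 1052 (mod 1187)
938^16 = (938^8)^2 ≡ 1052^2 = 1106704 ≡ 420 (mod 1187)
938^25 = 938^16 · 938^8 · 938^1 ≡ 420 · 1052 · 938 ≡ 122 (mod 1187).

122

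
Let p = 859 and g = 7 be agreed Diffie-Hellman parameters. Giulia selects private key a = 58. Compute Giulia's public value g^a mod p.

179

Public value = 7^58 mod 859.
7^1 ≡ 7 (mod 859)
7^2 = (7^1)^2 ≡ 7^2 = 49 ≡ 49 (mod 859)
7^4 = (7^2)^2 ≡ 49^2 = 2401 ≡ 683 (mod 859)
7^8 = (7^4)^2 ≡ 683^2 = 466489 ≡ 52 (mod 859)
7^16 = (7^8)^2 ≡ 52^2 = 2704 ≡ 127 (mod 859)
7^32 = (7^16)^2 ≡ 127^2 = 16129 ≡ 667 (mod 859)
7^58 = 7^32 · 7^16 · 7^8 · 7^2 ≡ 667 · 127 · 52 · 49 ≡ 179 (mod 859).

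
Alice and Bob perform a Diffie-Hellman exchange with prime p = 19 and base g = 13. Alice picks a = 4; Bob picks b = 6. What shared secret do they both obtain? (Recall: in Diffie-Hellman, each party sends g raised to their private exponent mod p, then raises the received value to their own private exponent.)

Alice sends A = g^a mod p = 13^4 mod 19.
13^1 ≡ 13 (mod 19)
13^2 = (13^1)^2 ≡ 13^2 = 169 ≡ 17 (mod 19)
13^4 = (13^2)^2 ≡ 17^2 = 289 ≡ 4 (mod 19)
So A = 4. Bob then computes K = A^b mod p = 4^6 mod 19.
4^1 ≡ 4 (mod 19)
4^2 = (4^1)^2 ≡ 4^2 = 16 ≡ 16 (mod 19)
4^4 = (4^2)^2 ≡ 16^2 = 256 ≡ 9 (mod 19)
4^6 = 4^4 · 4^2 ≡ 9 · 16 ≡ 11 (mod 19).

11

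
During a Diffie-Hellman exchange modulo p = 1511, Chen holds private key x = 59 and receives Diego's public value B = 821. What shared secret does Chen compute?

583

Shared key K = 821^59 mod 1511.
821^1 ≡ 821 (mod 1511)
821^2 = (821^1)^2 ≡ 821^2 = 674041 ≡ 135 (mod 1511)
821^4 = (821^2)^2 ≡ 135^2 = 18225 ≡ 93 (mod 1511)
821^8 = (821^4)^2 ≡ 93^2 = 8649 ≡ 1094 (mod 1511)
821^16 = (821^8)^2 ≡ 1094^2 = 1196836 ≡ 124 (mod 1511)
821^32 = (821^16)^2 ≡ 124^2 = 15376 ≡ 266 (mod 1511)
821^59 = 821^32 · 821^16 · 821^8 · 821^2 · 821^1 ≡ 266 · 124 · 1094 · 135 · 821 ≡ 583 (mod 1511).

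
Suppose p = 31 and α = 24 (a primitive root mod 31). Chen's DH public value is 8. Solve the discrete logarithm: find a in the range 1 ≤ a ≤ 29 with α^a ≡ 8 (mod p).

Try successive powers of 24 modulo 31:
24^1 ≡ 24
24^2 ≡ 18
24^3 ≡ 29
24^4 ≡ 14
24^5 ≡ 26
24^6 ≡ 4
24^7 ≡ 3
24^8 ≡ 10
24^9 ≡ 23
24^10 ≡ 25
24^11 ≡ 11
24^12 ≡ 16
24^13 ≡ 12
24^14 ≡ 9
24^15 ≡ 30
24^16 ≡ 7
24^17 ≡ 13
24^18 ≡ 2
24^19 ≡ 17
24^20 ≡ 5
24^21 ≡ 27
24^22 ≡ 28
24^23 ≡ 21
24^24 ≡ 8
Found: a = 24.

24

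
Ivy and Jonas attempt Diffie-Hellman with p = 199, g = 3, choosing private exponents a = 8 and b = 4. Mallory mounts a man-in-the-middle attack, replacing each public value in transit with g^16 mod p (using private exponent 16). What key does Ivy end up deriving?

151

Ivy receives Mallory's public value M = 3^16 mod 199 instead of the honest one.
3^1 ≡ 3 (mod 199)
3^2 = (3^1)^2 ≡ 3^2 = 9 ≡ 9 (mod 199)
3^4 = (3^2)^2 ≡ 9^2 = 81 ≡ 81 (mod 199)
3^8 = (3^4)^2 ≡ 81^2 = 6561 ≡ 193 (mod 199)
3^16 = (3^8)^2 ≡ 193^2 = 37249 ≡ 36 (mod 199)
So M = 36. Ivy computes K = M^8 mod 199.
36^1 ≡ 36 (mod 199)
36^2 = (36^1)^2 ≡ 36^2 = 1296 ≡ 102 (mod 199)
36^4 = (36^2)^2 ≡ 102^2 = 10404 ≡ 56 (mod 199)
36^8 = (36^4)^2 ≡ 56^2 = 3136 ≡ 151 (mod 199)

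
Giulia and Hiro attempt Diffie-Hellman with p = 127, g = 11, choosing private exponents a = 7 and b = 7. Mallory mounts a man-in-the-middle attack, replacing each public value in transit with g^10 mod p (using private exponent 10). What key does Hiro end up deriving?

37

Hiro receives Mallory's public value M = 11^10 mod 127 instead of the honest one.
11^1 ≡ 11 (mod 127)
11^2 = (11^1)^2 ≡ 11^2 = 121 ≡ 121 (mod 127)
11^4 = (11^2)^2 ≡ 121^2 = 14641 ≡ 36 (mod 127)
11^8 = (11^4)^2 ≡ 36^2 = 1296 ≡ 26 (mod 127)
11^10 = 11^8 · 11^2 ≡ 26 · 121 ≡ 98 (mod 127).
So M = 98. Hiro computes K = M^7 mod 127.
98^1 ≡ 98 (mod 127)
98^2 = (98^1)^2 ≡ 98^2 = 9604 ≡ 79 (mod 127)
98^4 = (98^2)^2 ≡ 79^2 = 6241 ≡ 18 (mod 127)
98^7 = 98^4 · 98^2 · 98^1 ≡ 18 · 79 · 98 ≡ 37 (mod 127).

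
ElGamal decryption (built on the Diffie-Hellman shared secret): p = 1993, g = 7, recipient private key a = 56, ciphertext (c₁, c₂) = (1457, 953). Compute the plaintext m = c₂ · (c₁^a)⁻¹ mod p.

1344

Shared mask s = c₁^a mod p = 1457^56 mod 1993.
1457^1 ≡ 1457 (mod 1993)
1457^2 = (1457^1)^2 ≡ 1457^2 = 2122849 ≡ 304 (mod 1993)
1457^4 = (1457^2)^2 ≡ 304^2 = 92416 ≡ 738 (mod 1993)
1457^8 = (1457^4)^2 ≡ 738^2 = 544644 ≡ 555 (mod 1993)
1457^16 = (1457^8)^2 ≡ 555^2 = 308025 ≡ 1103 (mod 1993)
1457^32 = (1457^16)^2 ≡ 1103^2 = 1216609 ≡ 879 (mod 1993)
1457^56 = 1457^32 · 1457^16 · 1457^8 ≡ 879 · 1103 · 555 ≡ 972 (mod 1993).
So s = 972; s⁻¹ ≡ 244 (mod 1993).
m = c₂ · s⁻¹ mod 1993 = 953 · 244 mod 1993 = 1344.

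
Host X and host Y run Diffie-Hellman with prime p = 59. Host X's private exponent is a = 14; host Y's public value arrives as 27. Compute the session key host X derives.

Shared key K = 27^14 mod 59.
27^1 ≡ 27 (mod 59)
27^2 = (27^1)^2 ≡ 27^2 = 729 ≡ 21 (mod 59)
27^4 = (27^2)^2 ≡ 21^2 = 441 ≡ 28 (mod 59)
27^8 = (27^4)^2 ≡ 28^2 = 784 ≡ 17 (mod 59)
27^14 = 27^8 · 27^4 · 27^2 ≡ 17 · 28 · 21 ≡ 25 (mod 59).

25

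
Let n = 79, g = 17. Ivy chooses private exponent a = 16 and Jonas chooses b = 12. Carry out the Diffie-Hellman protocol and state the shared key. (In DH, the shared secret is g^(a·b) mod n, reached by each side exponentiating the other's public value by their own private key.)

Ivy sends A = g^a mod n = 17^16 mod 79.
17^1 ≡ 17 (mod 79)
17^2 = (17^1)^2 ≡ 17^2 = 289 ≡ 52 (mod 79)
17^4 = (17^2)^2 ≡ 52^2 = 2704 ≡ 18 (mod 79)
17^8 = (17^4)^2 ≡ 18^2 = 324 ≡ 8 (mod 79)
17^16 = (17^8)^2 ≡ 8^2 = 64 ≡ 64 (mod 79)
So A = 64. Jonas then computes K = A^b mod n = 64^12 mod 79.
64^1 ≡ 64 (mod 79)
64^2 = (64^1)^2 ≡ 64^2 = 4096 ≡ 67 (mod 79)
64^4 = (64^2)^2 ≡ 67^2 = 4489 ≡ 65 (mod 79)
64^8 = (64^4)^2 ≡ 65^2 = 4225 ≡ 38 (mod 79)
64^12 = 64^8 · 64^4 ≡ 38 · 65 ≡ 21 (mod 79).

21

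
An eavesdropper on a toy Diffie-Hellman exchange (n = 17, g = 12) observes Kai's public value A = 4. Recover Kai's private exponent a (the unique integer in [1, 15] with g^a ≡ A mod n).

Try successive powers of 12 modulo 17:
12^1 ≡ 12
12^2 ≡ 8
12^3 ≡ 11
12^4 ≡ 13
12^5 ≡ 3
12^6 ≡ 2
12^7 ≡ 7
12^8 ≡ 16
12^9 ≡ 5
12^10 ≡ 9
12^11 ≡ 6
12^12 ≡ 4
Found: a = 12.

12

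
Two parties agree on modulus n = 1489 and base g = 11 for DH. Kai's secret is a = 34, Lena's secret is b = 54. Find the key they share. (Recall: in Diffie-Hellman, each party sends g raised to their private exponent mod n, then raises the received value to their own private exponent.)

Lena sends B = g^b mod n = 11^54 mod 1489.
11^1 ≡ 11 (mod 1489)
11^2 = (11^1)^2 ≡ 11^2 = 121 ≡ 121 (mod 1489)
11^4 = (11^2)^2 ≡ 121^2 = 14641 ≡ 1240 (mod 1489)
11^8 = (11^4)^2 ≡ 1240^2 = 1537600 ≡ 952 (mod 1489)
11^16 = (11^8)^2 ≡ 952^2 = 906304 ≡ 992 (mod 1489)
11^32 = (11^16)^2 ≡ 992^2 = 984064 ≡ 1324 (mod 1489)
11^54 = 11^32 · 11^16 · 11^4 · 11^2 ≡ 1324 · 992 · 1240 · 121 ≡ 324 (mod 1489).
So B = 324. Kai then computes K = B^a mod n = 324^34 mod 1489.
324^1 ≡ 324 (mod 1489)
324^2 = (324^1)^2 ≡ 324^2 = 104976 ≡ 746 (mod 1489)
324^4 = (324^2)^2 ≡ 746^2 = 556516 ≡ 1119 (mod 1489)
324^8 = (324^4)^2 ≡ 1119^2 = 1252161 ≡ 1401 (mod 1489)
324^16 = (324^8)^2 ≡ 1401^2 = 1962801 ≡ 299 (mod 1489)
324^32 = (324^16)^2 ≡ 299^2 = 89401 ≡ 61 (mod 1489)
324^34 = 324^32 · 324^2 ≡ 61 · 746 ≡ 836 (mod 1489).

836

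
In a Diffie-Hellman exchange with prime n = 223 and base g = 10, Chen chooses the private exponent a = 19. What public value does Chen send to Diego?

Public value = 10^19 (mod 223).
10^1 ≡ 10 (mod 223)
10^2 = (10^1)^2 ≡ 10^2 = 100 ≡ 100 (mod 223)
10^4 = (10^2)^2 ≡ 100^2 = 10000 ≡ 188 (mod 223)
10^8 = (10^4)^2 ≡ 188^2 = 35344 ≡ 110 (mod 223)
10^16 = (10^8)^2 ≡ 110^2 = 12100 ≡ 58 (mod 223)
10^19 = 10^16 · 10^2 · 10^1 ≡ 58 · 100 · 10 ≡ 20 (mod 223).

20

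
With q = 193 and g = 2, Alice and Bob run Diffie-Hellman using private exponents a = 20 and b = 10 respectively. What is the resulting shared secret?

Bob sends B = g^b mod q = 2^10 mod 193.
2^1 ≡ 2 (mod 193)
2^2 = (2^1)^2 ≡ 2^2 = 4 ≡ 4 (mod 193)
2^4 = (2^2)^2 ≡ 4^2 = 16 ≡ 16 (mod 193)
2^8 = (2^4)^2 ≡ 16^2 = 256 ≡ 63 (mod 193)
2^10 = 2^8 · 2^2 ≡ 63 · 4 ≡ 59 (mod 193).
So B = 59. Alice then computes K = B^a mod q = 59^20 mod 193.
59^1 ≡ 59 (mod 193)
59^2 = (59^1)^2 ≡ 59^2 = 3481 ≡ 7 (mod 193)
59^4 = (59^2)^2 ≡ 7^2 = 49 ≡ 49 (mod 193)
59^8 = (59^4)^2 ≡ 49^2 = 2401 ≡ 85 (mod 193)
59^16 = (59^8)^2 ≡ 85^2 = 7225 ≡ 84 (mod 193)
59^20 = 59^16 · 59^4 ≡ 84 · 49 ≡ 63 (mod 193).

63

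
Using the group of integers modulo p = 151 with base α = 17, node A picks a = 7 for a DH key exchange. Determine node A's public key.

99

Public value = 17^7 (mod 151).
17^1 ≡ 17 (mod 151)
17^2 = (17^1)^2 ≡ 17^2 = 289 ≡ 138 (mod 151)
17^4 = (17^2)^2 ≡ 138^2 = 19044 ≡ 18 (mod 151)
17^7 = 17^4 · 17^2 · 17^1 ≡ 18 · 138 · 17 ≡ 99 (mod 151).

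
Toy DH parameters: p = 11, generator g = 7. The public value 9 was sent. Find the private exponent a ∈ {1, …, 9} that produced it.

8

Try successive powers of 7 modulo 11:
7^1 ≡ 7
7^2 ≡ 5
7^3 ≡ 2
7^4 ≡ 3
7^5 ≡ 10
7^6 ≡ 4
7^7 ≡ 6
7^8 ≡ 9
Found: a = 8.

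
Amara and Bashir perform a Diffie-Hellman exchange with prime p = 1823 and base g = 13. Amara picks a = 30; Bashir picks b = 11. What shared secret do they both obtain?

Amara sends A = g^a mod p = 13^30 mod 1823.
13^1 ≡ 13 (mod 1823)
13^2 = (13^1)^2 ≡ 13^2 = 169 ≡ 169 (mod 1823)
13^4 = (13^2)^2 ≡ 169^2 = 28561 ≡ 1216 (mod 1823)
13^8 = (13^4)^2 ≡ 1216^2 = 1478656 ≡ 203 (mod 1823)
13^16 = (13^8)^2 ≡ 203^2 = 41209 ≡ 1103 (mod 1823)
13^30 = 13^16 · 13^8 · 13^4 · 13^2 ≡ 1103 · 203 · 1216 · 169 ≡ 1622 (mod 1823).
So A = 1622. Bashir then computes K = A^b mod p = 1622^11 mod 1823.
1622^1 ≡ 1622 (mod 1823)
1622^2 = (1622^1)^2 ≡ 1622^2 = 2630884 ≡ 295 (mod 1823)
1622^4 = (1622^2)^2 ≡ 295^2 = 87025 ≡ 1344 (mod 1823)
1622^8 = (1622^4)^2 ≡ 1344^2 = 1806336 ≡ 1566 (mod 1823)
1622^11 = 1622^8 · 1622^2 · 1622^1 ≡ 1566 · 295 · 1622 ≡ 358 (mod 1823).

358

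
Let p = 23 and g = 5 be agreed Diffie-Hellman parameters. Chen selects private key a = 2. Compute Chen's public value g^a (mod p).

Public value = 5^2 (mod 23).
5^1 ≡ 5 (mod 23)
5^2 = (5^1)^2 ≡ 5^2 = 25 ≡ 2 (mod 23)

2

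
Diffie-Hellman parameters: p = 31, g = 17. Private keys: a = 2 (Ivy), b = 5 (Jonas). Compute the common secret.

25

Jonas sends B = g^b mod p = 17^5 mod 31.
17^1 ≡ 17 (mod 31)
17^2 = (17^1)^2 ≡ 17^2 = 289 ≡ 10 (mod 31)
17^4 = (17^2)^2 ≡ 10^2 = 100 ≡ 7 (mod 31)
17^5 = 17^4 · 17^1 ≡ 7 · 17 ≡ 26 (mod 31).
So B = 26. Ivy then computes K = B^a mod p = 26^2 mod 31.
26^1 ≡ 26 (mod 31)
26^2 = (26^1)^2 ≡ 26^2 = 676 ≡ 25 (mod 31)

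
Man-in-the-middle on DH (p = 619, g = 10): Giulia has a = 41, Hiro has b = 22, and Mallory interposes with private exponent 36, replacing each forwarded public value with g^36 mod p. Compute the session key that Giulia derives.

351

Giulia receives Mallory's public value M = 10^36 mod 619 instead of the honest one.
10^1 ≡ 10 (mod 619)
10^2 = (10^1)^2 ≡ 10^2 = 100 ≡ 100 (mod 619)
10^4 = (10^2)^2 ≡ 100^2 = 10000 ≡ 96 (mod 619)
10^8 = (10^4)^2 ≡ 96^2 = 9216 ≡ 550 (mod 619)
10^16 = (10^8)^2 ≡ 550^2 = 302500 ≡ 428 (mod 619)
10^32 = (10^16)^2 ≡ 428^2 = 183184 ≡ 579 (mod 619)
10^36 = 10^32 · 10^4 ≡ 579 · 96 ≡ 493 (mod 619).
So M = 493. Giulia computes K = M^41 mod 619.
493^1 ≡ 493 (mod 619)
493^2 = (493^1)^2 ≡ 493^2 = 243049 ≡ 401 (mod 619)
493^4 = (493^2)^2 ≡ 401^2 = 160801 ≡ 480 (mod 619)
493^8 = (493^4)^2 ≡ 480^2 = 230400 ≡ 132 (mod 619)
493^16 = (493^8)^2 ≡ 132^2 = 17424 ≡ 92 (mod 619)
493^32 = (493^16)^2 ≡ 92^2 = 8464 ≡ 417 (mod 619)
493^41 = 493^32 · 493^8 · 493^1 ≡ 417 · 132 · 493 ≡ 351 (mod 619).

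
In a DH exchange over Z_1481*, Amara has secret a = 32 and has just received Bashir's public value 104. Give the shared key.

1081

Shared key K = 104^32 mod 1481.
104^1 ≡ 104 (mod 1481)
104^2 = (104^1)^2 ≡ 104^2 = 10816 ≡ 449 (mod 1481)
104^4 = (104^2)^2 ≡ 449^2 = 201601 ≡ 185 (mod 1481)
104^8 = (104^4)^2 ≡ 185^2 = 34225 ≡ 162 (mod 1481)
104^16 = (104^8)^2 ≡ 162^2 = 26244 ≡ 1067 (mod 1481)
104^32 = (104^16)^2 ≡ 1067^2 = 1138489 ≡ 1081 (mod 1481)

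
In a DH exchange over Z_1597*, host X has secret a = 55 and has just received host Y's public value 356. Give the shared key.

Shared key K = 356^55 mod 1597.
356^1 ≡ 356 (mod 1597)
356^2 = (356^1)^2 ≡ 356^2 = 126736 ≡ 573 (mod 1597)
356^4 = (356^2)^2 ≡ 573^2 = 328329 ≡ 944 (mod 1597)
356^8 = (356^4)^2 ≡ 944^2 = 891136 ≡ 10 (mod 1597)
356^16 = (356^8)^2 ≡ 10^2 = 100 ≡ 100 (mod 1597)
356^32 = (356^16)^2 ≡ 100^2 = 10000 ≡ 418 (mod 1597)
356^55 = 356^32 · 356^16 · 356^4 · 356^2 · 356^1 ≡ 418 · 100 · 944 · 573 · 356 ≡ 905 (mod 1597).

905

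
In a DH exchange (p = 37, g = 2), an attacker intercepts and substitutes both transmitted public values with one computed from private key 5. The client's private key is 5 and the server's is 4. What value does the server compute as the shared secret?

The server receives an attacker's public value M = 2^5 mod 37 instead of the honest one.
2^1 ≡ 2 (mod 37)
2^2 = (2^1)^2 ≡ 2^2 = 4 ≡ 4 (mod 37)
2^4 = (2^2)^2 ≡ 4^2 = 16 ≡ 16 (mod 37)
2^5 = 2^4 · 2^1 ≡ 16 · 2 ≡ 32 (mod 37).
So M = 32. The server computes K = M^4 mod 37.
32^1 ≡ 32 (mod 37)
32^2 = (32^1)^2 ≡ 32^2 = 1024 ≡ 25 (mod 37)
32^4 = (32^2)^2 ≡ 25^2 = 625 ≡ 33 (mod 37)

33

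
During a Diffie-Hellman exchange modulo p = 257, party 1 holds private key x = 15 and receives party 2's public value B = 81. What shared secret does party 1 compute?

Shared key K = 81^15 mod 257.
81^1 ≡ 81 (mod 257)
81^2 = (81^1)^2 ≡ 81^2 = 6561 ≡ 136 (mod 257)
81^4 = (81^2)^2 ≡ 136^2 = 18496 ≡ 249 (mod 257)
81^8 = (81^4)^2 ≡ 249^2 = 62001 ≡ 64 (mod 257)
81^15 = 81^8 · 81^4 · 81^2 · 81^1 ≡ 64 · 249 · 136 · 81 ≡ 187 (mod 257).

187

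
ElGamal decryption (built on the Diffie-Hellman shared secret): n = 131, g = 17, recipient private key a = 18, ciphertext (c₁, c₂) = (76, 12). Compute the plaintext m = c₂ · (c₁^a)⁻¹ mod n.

Shared mask s = c₁^a mod n = 76^18 mod 131.
76^1 ≡ 76 (mod 131)
76^2 = (76^1)^2 ≡ 76^2 = 5776 ≡ 12 (mod 131)
76^4 = (76^2)^2 ≡ 12^2 = 144 ≡ 13 (mod 131)
76^8 = (76^4)^2 ≡ 13^2 = 169 ≡ 38 (mod 131)
76^16 = (76^8)^2 ≡ 38^2 = 1444 ≡ 3 (mod 131)
76^18 = 76^16 · 76^2 ≡ 3 · 12 ≡ 36 (mod 131).
So s = 36; s⁻¹ ≡ 91 (mod 131).
m = c₂ · s⁻¹ mod 131 = 12 · 91 mod 131 = 44.

44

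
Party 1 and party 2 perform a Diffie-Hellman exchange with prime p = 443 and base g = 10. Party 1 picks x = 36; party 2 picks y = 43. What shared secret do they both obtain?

10

Party 2 sends B = g^y mod p = 10^43 mod 443.
10^1 ≡ 10 (mod 443)
10^2 = (10^1)^2 ≡ 10^2 = 100 ≡ 100 (mod 443)
10^4 = (10^2)^2 ≡ 100^2 = 10000 ≡ 254 (mod 443)
10^8 = (10^4)^2 ≡ 254^2 = 64516 ≡ 281 (mod 443)
10^16 = (10^8)^2 ≡ 281^2 = 78961 ≡ 107 (mod 443)
10^32 = (10^16)^2 ≡ 107^2 = 11449 ≡ 374 (mod 443)
10^43 = 10^32 · 10^8 · 10^2 · 10^1 ≡ 374 · 281 · 100 · 10 ≡ 224 (mod 443).
So B = 224. Party 1 then computes K = B^x mod p = 224^36 mod 443.
224^1 ≡ 224 (mod 443)
224^2 = (224^1)^2 ≡ 224^2 = 50176 ≡ 117 (mod 443)
224^4 = (224^2)^2 ≡ 117^2 = 13689 ≡ 399 (mod 443)
224^8 = (224^4)^2 ≡ 399^2 = 159201 ≡ 164 (mod 443)
224^16 = (224^8)^2 ≡ 164^2 = 26896 ≡ 316 (mod 443)
224^32 = (224^16)^2 ≡ 316^2 = 99856 ≡ 181 (mod 443)
224^36 = 224^32 · 224^4 ≡ 181 · 399 ≡ 10 (mod 443).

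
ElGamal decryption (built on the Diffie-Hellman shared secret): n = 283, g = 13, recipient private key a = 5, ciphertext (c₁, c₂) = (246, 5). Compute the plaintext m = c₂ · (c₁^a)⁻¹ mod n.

183

Shared mask s = c₁^a mod n = 246^5 mod 283.
246^1 ≡ 246 (mod 283)
246^2 = (246^1)^2 ≡ 246^2 = 60516 ≡ 237 (mod 283)
246^4 = (246^2)^2 ≡ 237^2 = 56169 ≡ 135 (mod 283)
246^5 = 246^4 · 246^1 ≡ 135 · 246 ≡ 99 (mod 283).
So s = 99; s⁻¹ ≡ 263 (mod 283).
m = c₂ · s⁻¹ mod 283 = 5 · 263 mod 283 = 183.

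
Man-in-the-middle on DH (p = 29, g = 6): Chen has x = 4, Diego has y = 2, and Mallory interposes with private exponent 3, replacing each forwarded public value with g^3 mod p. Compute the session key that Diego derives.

24

Diego receives Mallory's public value M = 6^3 mod 29 instead of the honest one.
6^1 ≡ 6 (mod 29)
6^2 = (6^1)^2 ≡ 6^2 = 36 ≡ 7 (mod 29)
6^3 = 6^2 · 6^1 ≡ 7 · 6 ≡ 13 (mod 29).
So M = 13. Diego computes K = M^2 mod 29.
13^1 ≡ 13 (mod 29)
13^2 = (13^1)^2 ≡ 13^2 = 169 ≡ 24 (mod 29)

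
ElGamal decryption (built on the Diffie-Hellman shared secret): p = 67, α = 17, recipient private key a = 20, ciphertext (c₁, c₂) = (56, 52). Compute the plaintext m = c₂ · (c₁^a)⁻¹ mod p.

46

Shared mask s = c₁^a mod p = 56^20 mod 67.
56^1 ≡ 56 (mod 67)
56^2 = (56^1)^2 ≡ 56^2 = 3136 ≡ 54 (mod 67)
56^4 = (56^2)^2 ≡ 54^2 = 2916 ≡ 35 (mod 67)
56^8 = (56^4)^2 ≡ 35^2 = 1225 ≡ 19 (mod 67)
56^16 = (56^8)^2 ≡ 19^2 = 361 ≡ 26 (mod 67)
56^20 = 56^16 · 56^4 ≡ 26 · 35 ≡ 39 (mod 67).
So s = 39; s⁻¹ ≡ 55 (mod 67).
m = c₂ · s⁻¹ mod 67 = 52 · 55 mod 67 = 46.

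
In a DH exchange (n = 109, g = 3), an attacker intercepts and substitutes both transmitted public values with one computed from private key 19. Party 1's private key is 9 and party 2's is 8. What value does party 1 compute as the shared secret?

63

Party 1 receives an attacker's public value M = 3^19 mod 109 instead of the honest one.
3^1 ≡ 3 (mod 109)
3^2 = (3^1)^2 ≡ 3^2 = 9 ≡ 9 (mod 109)
3^4 = (3^2)^2 ≡ 9^2 = 81 ≡ 81 (mod 109)
3^8 = (3^4)^2 ≡ 81^2 = 6561 ≡ 21 (mod 109)
3^16 = (3^8)^2 ≡ 21^2 = 441 ≡ 5 (mod 109)
3^19 = 3^16 · 3^2 · 3^1 ≡ 5 · 9 · 3 ≡ 26 (mod 109).
So M = 26. Party 1 computes K = M^9 mod 109.
26^1 ≡ 26 (mod 109)
26^2 = (26^1)^2 ≡ 26^2 = 676 ≡ 22 (mod 109)
26^4 = (26^2)^2 ≡ 22^2 = 484 ≡ 48 (mod 109)
26^8 = (26^4)^2 ≡ 48^2 = 2304 ≡ 15 (mod 109)
26^9 = 26^8 · 26^1 ≡ 15 · 26 ≡ 63 (mod 109).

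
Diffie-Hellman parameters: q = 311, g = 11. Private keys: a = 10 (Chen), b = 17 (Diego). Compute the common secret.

260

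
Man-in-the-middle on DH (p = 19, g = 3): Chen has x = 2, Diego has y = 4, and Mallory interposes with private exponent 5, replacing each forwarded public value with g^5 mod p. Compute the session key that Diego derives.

9

Diego receives Mallory's public value M = 3^5 mod 19 instead of the honest one.
3^1 ≡ 3 (mod 19)
3^2 = (3^1)^2 ≡ 3^2 = 9 ≡ 9 (mod 19)
3^4 = (3^2)^2 ≡ 9^2 = 81 ≡ 5 (mod 19)
3^5 = 3^4 · 3^1 ≡ 5 · 3 ≡ 15 (mod 19).
So M = 15. Diego computes K = M^4 mod 19.
15^1 ≡ 15 (mod 19)
15^2 = (15^1)^2 ≡ 15^2 = 225 ≡ 16 (mod 19)
15^4 = (15^2)^2 ≡ 16^2 = 256 ≡ 9 (mod 19)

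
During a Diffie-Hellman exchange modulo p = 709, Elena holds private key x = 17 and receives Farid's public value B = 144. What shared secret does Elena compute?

434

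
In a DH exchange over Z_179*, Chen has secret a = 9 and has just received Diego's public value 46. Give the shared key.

82

Shared key K = 46^9 mod 179.
46^1 ≡ 46 (mod 179)
46^2 = (46^1)^2 ≡ 46^2 = 2116 ≡ 147 (mod 179)
46^4 = (46^2)^2 ≡ 147^2 = 21609 ≡ 129 (mod 179)
46^8 = (46^4)^2 ≡ 129^2 = 16641 ≡ 173 (mod 179)
46^9 = 46^8 · 46^1 ≡ 173 · 46 ≡ 82 (mod 179).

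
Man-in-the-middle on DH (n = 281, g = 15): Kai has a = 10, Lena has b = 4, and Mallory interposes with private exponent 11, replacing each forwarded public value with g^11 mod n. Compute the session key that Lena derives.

126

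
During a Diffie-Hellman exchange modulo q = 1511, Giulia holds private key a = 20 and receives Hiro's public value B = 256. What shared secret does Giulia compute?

Shared key K = 256^20 mod 1511.
256^1 ≡ 256 (mod 1511)
256^2 = (256^1)^2 ≡ 256^2 = 65536 ≡ 563 (mod 1511)
256^4 = (256^2)^2 ≡ 563^2 = 316969 ≡ 1170 (mod 1511)
256^8 = (256^4)^2 ≡ 1170^2 = 1368900 ≡ 1445 (mod 1511)
256^16 = (256^8)^2 ≡ 1445^2 = 2088025 ≡ 1334 (mod 1511)
256^20 = 256^16 · 256^4 ≡ 1334 · 1170 ≡ 1428 (mod 1511).

1428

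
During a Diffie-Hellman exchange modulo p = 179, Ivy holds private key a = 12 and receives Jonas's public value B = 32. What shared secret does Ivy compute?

Shared key K = 32^12 mod 179.
32^1 ≡ 32 (mod 179)
32^2 = (32^1)^2 ≡ 32^2 = 1024 ≡ 129 (mod 179)
32^4 = (32^2)^2 ≡ 129^2 = 16641 ≡ 173 (mod 179)
32^8 = (32^4)^2 ≡ 173^2 = 29929 ≡ 36 (mod 179)
32^12 = 32^8 · 32^4 ≡ 36 · 173 ≡ 142 (mod 179).

142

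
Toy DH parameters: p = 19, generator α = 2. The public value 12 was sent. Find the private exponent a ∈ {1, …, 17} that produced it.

Try successive powers of 2 modulo 19:
2^1 ≡ 2
2^2 ≡ 4
2^3 ≡ 8
2^4 ≡ 16
2^5 ≡ 13
2^6 ≡ 7
2^7 ≡ 14
2^8 ≡ 9
2^9 ≡ 18
2^10 ≡ 17
2^11 ≡ 15
2^12 ≡ 11
2^13 ≡ 3
2^14 ≡ 6
2^15 ≡ 12
Found: a = 15.

15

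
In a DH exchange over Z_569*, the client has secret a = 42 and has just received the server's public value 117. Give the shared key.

478

Shared key K = 117^42 mod 569.
117^1 ≡ 117 (mod 569)
117^2 = (117^1)^2 ≡ 117^2 = 13689 ≡ 33 (mod 569)
117^4 = (117^2)^2 ≡ 33^2 = 1089 ≡ 520 (mod 569)
117^8 = (117^4)^2 ≡ 520^2 = 270400 ≡ 125 (mod 569)
117^16 = (117^8)^2 ≡ 125^2 = 15625 ≡ 262 (mod 569)
117^32 = (117^16)^2 ≡ 262^2 = 68644 ≡ 364 (mod 569)
117^42 = 117^32 · 117^8 · 117^2 ≡ 364 · 125 · 33 ≡ 478 (mod 569).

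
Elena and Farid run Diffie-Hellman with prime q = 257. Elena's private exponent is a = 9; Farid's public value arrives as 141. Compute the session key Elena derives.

Shared key K = 141^9 mod 257.
141^1 ≡ 141 (mod 257)
141^2 = (141^1)^2 ≡ 141^2 = 19881 ≡ 92 (mod 257)
141^4 = (141^2)^2 ≡ 92^2 = 8464 ≡ 240 (mod 257)
141^8 = (141^4)^2 ≡ 240^2 = 57600 ≡ 32 (mod 257)
141^9 = 141^8 · 141^1 ≡ 32 · 141 ≡ 143 (mod 257).

143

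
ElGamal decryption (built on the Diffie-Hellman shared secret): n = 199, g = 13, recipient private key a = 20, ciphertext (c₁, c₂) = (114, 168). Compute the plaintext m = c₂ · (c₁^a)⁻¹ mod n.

Shared mask s = c₁^a mod n = 114^20 mod 199.
114^1 ≡ 114 (mod 199)
114^2 = (114^1)^2 ≡ 114^2 = 12996 ≡ 61 (mod 199)
114^4 = (114^2)^2 ≡ 61^2 = 3721 ≡ 139 (mod 199)
114^8 = (114^4)^2 ≡ 139^2 = 19321 ≡ 18 (mod 199)
114^16 = (114^8)^2 ≡ 18^2 = 324 ≡ 125 (mod 199)
114^20 = 114^16 · 114^4 ≡ 125 · 139 ≡ 62 (mod 199).
So s = 62; s⁻¹ ≡ 61 (mod 199).
m = c₂ · s⁻¹ mod 199 = 168 · 61 mod 199 = 99.

99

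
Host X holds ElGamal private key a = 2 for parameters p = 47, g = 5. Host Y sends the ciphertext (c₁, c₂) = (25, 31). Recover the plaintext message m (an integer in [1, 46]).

19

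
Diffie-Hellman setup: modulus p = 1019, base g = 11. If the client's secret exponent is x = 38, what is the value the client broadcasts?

861

Public value = 11^38 (mod 1019).
11^1 ≡ 11 (mod 1019)
11^2 = (11^1)^2 ≡ 11^2 = 121 ≡ 121 (mod 1019)
11^4 = (11^2)^2 ≡ 121^2 = 14641 ≡ 375 (mod 1019)
11^8 = (11^4)^2 ≡ 375^2 = 140625 ≡ 3 (mod 1019)
11^16 = (11^8)^2 ≡ 3^2 = 9 ≡ 9 (mod 1019)
11^32 = (11^16)^2 ≡ 9^2 = 81 ≡ 81 (mod 1019)
11^38 = 11^32 · 11^4 · 11^2 ≡ 81 · 375 · 121 ≡ 861 (mod 1019).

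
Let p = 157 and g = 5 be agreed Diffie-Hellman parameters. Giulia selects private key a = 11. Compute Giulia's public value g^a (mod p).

Public value = 5^11 (mod 157).
5^1 ≡ 5 (mod 157)
5^2 = (5^1)^2 ≡ 5^2 = 25 ≡ 25 (mod 157)
5^4 = (5^2)^2 ≡ 25^2 = 625 ≡ 154 (mod 157)
5^8 = (5^4)^2 ≡ 154^2 = 23716 ≡ 9 (mod 157)
5^11 = 5^8 · 5^2 · 5^1 ≡ 9 · 25 · 5 ≡ 26 (mod 157).

26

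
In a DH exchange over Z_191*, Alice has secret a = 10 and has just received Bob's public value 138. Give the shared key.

107

Shared key K = 138^10 mod 191.
138^1 ≡ 138 (mod 191)
138^2 = (138^1)^2 ≡ 138^2 = 19044 ≡ 135 (mod 191)
138^4 = (138^2)^2 ≡ 135^2 = 18225 ≡ 80 (mod 191)
138^8 = (138^4)^2 ≡ 80^2 = 6400 ≡ 97 (mod 191)
138^10 = 138^8 · 138^2 ≡ 97 · 135 ≡ 107 (mod 191).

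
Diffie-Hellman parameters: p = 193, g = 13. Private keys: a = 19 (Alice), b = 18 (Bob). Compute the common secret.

Bob sends B = g^b mod p = 13^18 mod 193.
13^1 ≡ 13 (mod 193)
13^2 = (13^1)^2 ≡ 13^2 = 169 ≡ 169 (mod 193)
13^4 = (13^2)^2 ≡ 169^2 = 28561 ≡ 190 (mod 193)
13^8 = (13^4)^2 ≡ 190^2 = 36100 ≡ 9 (mod 193)
13^16 = (13^8)^2 ≡ 9^2 = 81 ≡ 81 (mod 193)
13^18 = 13^16 · 13^2 ≡ 81 · 169 ≡ 179 (mod 193).
So B = 179. Alice then computes K = B^a mod p = 179^19 mod 193.
179^1 ≡ 179 (mod 193)
179^2 = (179^1)^2 ≡ 179^2 = 32041 ≡ 3 (mod 193)
179^4 = (179^2)^2 ≡ 3^2 = 9 ≡ 9 (mod 193)
179^8 = (179^4)^2 ≡ 9^2 = 81 ≡ 81 (mod 193)
179^16 = (179^8)^2 ≡ 81^2 = 6561 ≡ 192 (mod 193)
179^19 = 179^16 · 179^2 · 179^1 ≡ 192 · 3 · 179 ≡ 42 (mod 193).

42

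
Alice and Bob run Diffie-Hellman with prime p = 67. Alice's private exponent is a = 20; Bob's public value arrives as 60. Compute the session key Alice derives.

Shared key K = 60^20 mod 67.
60^1 ≡ 60 (mod 67)
60^2 = (60^1)^2 ≡ 60^2 = 3600 ≡ 49 (mod 67)
60^4 = (60^2)^2 ≡ 49^2 = 2401 ≡ 56 (mod 67)
60^8 = (60^4)^2 ≡ 56^2 = 3136 ≡ 54 (mod 67)
60^16 = (60^8)^2 ≡ 54^2 = 2916 ≡ 35 (mod 67)
60^20 = 60^16 · 60^4 ≡ 35 · 56 ≡ 17 (mod 67).

17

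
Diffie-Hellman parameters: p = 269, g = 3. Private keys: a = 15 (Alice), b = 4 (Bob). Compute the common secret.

136

Alice sends A = g^a mod p = 3^15 mod 269.
3^1 ≡ 3 (mod 269)
3^2 = (3^1)^2 ≡ 3^2 = 9 ≡ 9 (mod 269)
3^4 = (3^2)^2 ≡ 9^2 = 81 ≡ 81 (mod 269)
3^8 = (3^4)^2 ≡ 81^2 = 6561 ≡ 105 (mod 269)
3^15 = 3^8 · 3^4 · 3^2 · 3^1 ≡ 105 · 81 · 9 · 3 ≡ 178 (mod 269).
So A = 178. Bob then computes K = A^b mod p = 178^4 mod 269.
178^1 ≡ 178 (mod 269)
178^2 = (178^1)^2 ≡ 178^2 = 31684 ≡ 211 (mod 269)
178^4 = (178^2)^2 ≡ 211^2 = 44521 ≡ 136 (mod 269)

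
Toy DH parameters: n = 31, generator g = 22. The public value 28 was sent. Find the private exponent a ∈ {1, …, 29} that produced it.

Try successive powers of 22 modulo 31:
22^1 ≡ 22
22^2 ≡ 19
22^3 ≡ 15
22^4 ≡ 20
22^5 ≡ 6
22^6 ≡ 8
22^7 ≡ 21
22^8 ≡ 28
Found: a = 8.

8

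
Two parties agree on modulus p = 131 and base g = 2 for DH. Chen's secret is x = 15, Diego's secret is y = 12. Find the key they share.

80

Diego sends B = g^y mod p = 2^12 mod 131.
2^1 ≡ 2 (mod 131)
2^2 = (2^1)^2 ≡ 2^2 = 4 ≡ 4 (mod 131)
2^4 = (2^2)^2 ≡ 4^2 = 16 ≡ 16 (mod 131)
2^8 = (2^4)^2 ≡ 16^2 = 256 ≡ 125 (mod 131)
2^12 = 2^8 · 2^4 ≡ 125 · 16 ≡ 35 (mod 131).
So B = 35. Chen then computes K = B^x mod p = 35^15 mod 131.
35^1 ≡ 35 (mod 131)
35^2 = (35^1)^2 ≡ 35^2 = 1225 ≡ 46 (mod 131)
35^4 = (35^2)^2 ≡ 46^2 = 2116 ≡ 20 (mod 131)
35^8 = (35^4)^2 ≡ 20^2 = 400 ≡ 7 (mod 131)
35^15 = 35^8 · 35^4 · 35^2 · 35^1 ≡ 7 · 20 · 46 · 35 ≡ 80 (mod 131).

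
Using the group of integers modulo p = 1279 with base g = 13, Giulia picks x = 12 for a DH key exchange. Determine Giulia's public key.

Public value = 13^12 mod 1279.
13^1 ≡ 13 (mod 1279)
13^2 = (13^1)^2 ≡ 13^2 = 169 ≡ 169 (mod 1279)
13^4 = (13^2)^2 ≡ 169^2 = 28561 ≡ 423 (mod 1279)
13^8 = (13^4)^2 ≡ 423^2 = 178929 ≡ 1148 (mod 1279)
13^12 = 13^8 · 13^4 ≡ 1148 · 423 ≡ 863 (mod 1279).

863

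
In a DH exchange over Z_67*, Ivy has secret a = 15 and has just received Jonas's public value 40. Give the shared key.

Shared key K = 40^15 mod 67.
40^1 ≡ 40 (mod 67)
40^2 = (40^1)^2 ≡ 40^2 = 1600 ≡ 59 (mod 67)
40^4 = (40^2)^2 ≡ 59^2 = 3481 ≡ 64 (mod 67)
40^8 = (40^4)^2 ≡ 64^2 = 4096 ≡ 9 (mod 67)
40^15 = 40^8 · 40^4 · 40^2 · 40^1 ≡ 9 · 64 · 59 · 40 ≡ 64 (mod 67).

64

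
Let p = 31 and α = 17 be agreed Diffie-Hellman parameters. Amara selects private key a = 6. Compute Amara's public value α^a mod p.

Public value = 17^6 mod 31.
17^1 ≡ 17 (mod 31)
17^2 = (17^1)^2 ≡ 17^2 = 289 ≡ 10 (mod 31)
17^4 = (17^2)^2 ≡ 10^2 = 100 ≡ 7 (mod 31)
17^6 = 17^4 · 17^2 ≡ 7 · 10 ≡ 8 (mod 31).

8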